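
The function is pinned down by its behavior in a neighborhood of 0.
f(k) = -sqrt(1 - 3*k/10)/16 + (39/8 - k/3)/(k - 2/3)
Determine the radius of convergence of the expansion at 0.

The radius of convergence is 2/3.

Denominator factor (k - 2/3): pole of order 1 at 2/3, modulus 2/3.
Branch term (-1/16)*sqrt(1 - k/(10/3)): its argument vanishes at k = 10/3, a square-root branch point, modulus 10/3.
The radius of convergence is the smallest modulus among the singular points: 2/3.


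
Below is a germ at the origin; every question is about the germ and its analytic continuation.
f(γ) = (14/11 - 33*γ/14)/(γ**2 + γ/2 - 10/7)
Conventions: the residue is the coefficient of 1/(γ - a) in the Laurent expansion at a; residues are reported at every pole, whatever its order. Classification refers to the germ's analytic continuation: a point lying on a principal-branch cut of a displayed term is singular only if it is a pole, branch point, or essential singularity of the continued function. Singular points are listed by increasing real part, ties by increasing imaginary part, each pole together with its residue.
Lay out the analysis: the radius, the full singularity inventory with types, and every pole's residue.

Denominator factor (γ**2 + γ/2 - 10/7): discriminant 167/28, real irrational roots -1/4 + (1/28)*sqrt(1169) and -1/4 - (1/28)*sqrt(1169); poles of order 1, moduli -1/4 + (1/28)*sqrt(1169) and 1/4 + (1/28)*sqrt(1169).
The radius of convergence is the smallest modulus among the singular points: -1/4 + (1/28)*sqrt(1169).
The factor γ**2 + γ/2 - 10/7 splits as (γ - a)(γ - a') with a = -1/4 - (1/28)*sqrt(1169), a' = -1/4 + (1/28)*sqrt(1169). At the order-1 pole a set g(γ) = (γ - a)*f(γ) = [14/11 - 33*γ/14] / (γ - a').
Simple pole: residue = g(a) at a = -1/4 - (1/28)*sqrt(1169), which is -33/28 - (1147/51436)*sqrt(1169).
The factor γ**2 + γ/2 - 10/7 splits as (γ - a)(γ - a') with a = -1/4 + (1/28)*sqrt(1169), a' = -1/4 - (1/28)*sqrt(1169). At the order-1 pole a set g(γ) = (γ - a)*f(γ) = [14/11 - 33*γ/14] / (γ - a').
Simple pole: residue = g(a) at a = -1/4 + (1/28)*sqrt(1169), which is -33/28 + (1147/51436)*sqrt(1169).
List the singular points by increasing real part (a conjugate pair: the negative imaginary part first).

Radius of convergence at 0: -1/4 + (1/28)*sqrt(1169).
At -1/4 - (1/28)*sqrt(1169): a pole of order 1; residue -33/28 - (1147/51436)*sqrt(1169).
At -1/4 + (1/28)*sqrt(1169): a pole of order 1; residue -33/28 + (1147/51436)*sqrt(1169).


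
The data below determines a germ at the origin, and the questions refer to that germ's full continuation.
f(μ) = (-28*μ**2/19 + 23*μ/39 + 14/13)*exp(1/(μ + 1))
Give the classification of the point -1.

The point is an essential singularity.

The exponent 1/(μ - (-1)) has a pole at -1, so exp(1/(μ - (-1))) takes every nonzero value near it: an essential singularity (not a pole of any order).


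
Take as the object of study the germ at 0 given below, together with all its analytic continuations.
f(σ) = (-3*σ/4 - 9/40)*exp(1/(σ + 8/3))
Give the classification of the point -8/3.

The exponent 1/(σ - (-8/3)) has a pole at -8/3, so exp(1/(σ - (-8/3))) takes every nonzero value near it: an essential singularity (not a pole of any order).

The point is an essential singularity.


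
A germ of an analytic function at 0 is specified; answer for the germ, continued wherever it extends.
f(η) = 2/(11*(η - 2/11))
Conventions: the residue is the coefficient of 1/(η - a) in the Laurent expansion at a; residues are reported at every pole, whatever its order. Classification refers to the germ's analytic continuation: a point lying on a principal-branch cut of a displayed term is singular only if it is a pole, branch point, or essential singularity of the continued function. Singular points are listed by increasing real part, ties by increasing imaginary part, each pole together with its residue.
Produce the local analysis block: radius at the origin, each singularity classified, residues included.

Denominator factor (η - 2/11): pole of order 1 at 2/11, modulus 2/11.
The radius of convergence is the smallest modulus among the singular points: 2/11.
At the order-1 pole 2/11 set g(η) = (η - (2/11))*f(η) = 2/11.
Simple pole: residue = g(a) at a = 2/11, which is 2/11.

Radius of convergence at 0: 2/11.
At 2/11: a pole of order 1; residue 2/11.


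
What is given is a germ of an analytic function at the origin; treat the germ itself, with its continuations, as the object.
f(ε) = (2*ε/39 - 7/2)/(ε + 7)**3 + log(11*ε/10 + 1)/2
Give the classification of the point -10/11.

The point is a logarithmic branch point.

The term (1/2)*log(1 - ε/(-10/11)) has argument 1 - -10/11/(-10/11) = 0 at -10/11: a logarithmic (infinitely-sheeted) branch point; the remaining terms are analytic or single-valued there.


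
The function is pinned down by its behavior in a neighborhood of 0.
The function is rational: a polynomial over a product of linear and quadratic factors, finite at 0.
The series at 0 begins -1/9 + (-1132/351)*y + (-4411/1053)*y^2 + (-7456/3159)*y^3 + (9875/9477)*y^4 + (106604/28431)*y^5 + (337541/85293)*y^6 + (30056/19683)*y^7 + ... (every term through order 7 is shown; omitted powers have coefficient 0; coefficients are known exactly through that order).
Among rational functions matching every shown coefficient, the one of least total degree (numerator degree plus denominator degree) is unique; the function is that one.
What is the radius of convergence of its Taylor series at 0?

The radius of convergence is 1.

No rational of total degree below 3 reproduces all 8 coefficients; solving the [1/2] Pade equations on them gives f(y) = (-40*y/13 - 1/9)/(y**2 - 4*y/3 + 1), whose expansion matches every shown term.
Denominator factor (y**2 - 4*y/3 + 1): discriminant -20/9, complex-conjugate roots (2/3) + ((1/3)*sqrt(5))*i and (2/3) - ((1/3)*sqrt(5))*i; poles of order 1, moduli 1 and 1.
The radius of convergence is the smallest modulus among the singular points: 1.


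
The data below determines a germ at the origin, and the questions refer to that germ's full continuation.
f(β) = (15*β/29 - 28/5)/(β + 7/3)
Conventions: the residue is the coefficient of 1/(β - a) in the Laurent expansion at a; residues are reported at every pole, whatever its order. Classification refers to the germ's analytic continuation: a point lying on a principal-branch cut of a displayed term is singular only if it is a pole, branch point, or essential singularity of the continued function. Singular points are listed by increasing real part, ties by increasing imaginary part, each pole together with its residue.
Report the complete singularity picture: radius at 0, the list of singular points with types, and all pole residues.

Radius of convergence at 0: 7/3.
At -7/3: a pole of order 1; residue -987/145.

Denominator factor (β + 7/3): pole of order 1 at -7/3, modulus 7/3.
The radius of convergence is the smallest modulus among the singular points: 7/3.
At the order-1 pole -7/3 set g(β) = (β - (-7/3))*f(β) = 15*β/29 - 28/5.
Simple pole: residue = g(a) at a = -7/3, which is -987/145.


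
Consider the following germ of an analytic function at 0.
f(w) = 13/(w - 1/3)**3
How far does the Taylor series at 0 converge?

The radius of convergence is 1/3.

Denominator factor (w - 1/3)^3: pole of order 3 at 1/3, modulus 1/3.
The radius of convergence is the smallest modulus among the singular points: 1/3.


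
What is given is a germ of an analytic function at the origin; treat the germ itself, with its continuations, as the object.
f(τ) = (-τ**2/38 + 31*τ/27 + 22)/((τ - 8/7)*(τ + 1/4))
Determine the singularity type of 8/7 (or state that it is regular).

The denominator factor τ - 8/7 vanishes at 8/7 and appears to the power 1; the numerator there equals 585134/25137, nonzero, and no other factor vanishes.
Hence a pole whose order is the multiplicity, 1.

The point is a pole of order 1.


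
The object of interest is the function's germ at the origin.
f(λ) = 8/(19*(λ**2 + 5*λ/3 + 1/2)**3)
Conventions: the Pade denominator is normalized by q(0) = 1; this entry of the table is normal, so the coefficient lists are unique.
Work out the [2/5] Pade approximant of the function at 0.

The Pade approximant has numerator coefficients [64/19, -1920/1729, 384/1729]; denominator coefficients [1, 880/91, 1408/39, 22720/351, 6536/117, 2240/117].

Taylor coefficients needed (expand at 0): a_0 = 64/19, a_1 = -640/19, a_2 = 11648/57, a_3 = -501760/513, a_4 = 2089472/513, a_5 = -1254400/81, a_6 = 765291520/13851, a_7 = -868556800/4617.
Write the denominator as Q(λ) = 1 + q1*λ + q2*λ^2 + q3*λ^3 + q4*λ^4 + q5*λ^5. Requiring Q*f - P = O(λ^8) with deg P <= 2 kills the coefficients of λ^3..λ^7 in Q*f:
  λ^3: a_3 + q1*a_2 + q2*a_1 + q3*a_0 = 0, i.e. -501760/513 + (11648/57)*q1 + (-640/19)*q2 + (64/19)*q3 = 0.
  λ^4: a_4 + q1*a_3 + q2*a_2 + q3*a_1 + q4*a_0 = 0, i.e. 2089472/513 + (-501760/513)*q1 + (11648/57)*q2 + (-640/19)*q3 + (64/19)*q4 = 0.
  λ^5: a_5 + q1*a_4 + q2*a_3 + q3*a_2 + q4*a_1 + q5*a_0 = 0, i.e. -1254400/81 + (2089472/513)*q1 + (-501760/513)*q2 + (11648/57)*q3 + (-640/19)*q4 + (64/19)*q5 = 0.
  λ^6: a_6 + q1*a_5 + q2*a_4 + q3*a_3 + q4*a_2 + q5*a_1 = 0, i.e. 765291520/13851 + (-1254400/81)*q1 + (2089472/513)*q2 + (-501760/513)*q3 + (11648/57)*q4 + (-640/19)*q5 = 0.
  λ^7: a_7 + q1*a_6 + q2*a_5 + q3*a_4 + q4*a_3 + q5*a_2 = 0, i.e. -868556800/4617 + (765291520/13851)*q1 + (-1254400/81)*q2 + (2089472/513)*q3 + (-501760/513)*q4 + (11648/57)*q5 = 0.
Solving this linear system: q1 = 880/91, q2 = 1408/39, q3 = 22720/351, q4 = 6536/117, q5 = 2240/117.
The numerator is Q*f truncated at degree 2: P0 = a_0 = 64/19; P1 = a_1 + q1*a_0 = -1920/1729; P2 = a_2 + q1*a_1 + q2*a_0 = 384/1729.


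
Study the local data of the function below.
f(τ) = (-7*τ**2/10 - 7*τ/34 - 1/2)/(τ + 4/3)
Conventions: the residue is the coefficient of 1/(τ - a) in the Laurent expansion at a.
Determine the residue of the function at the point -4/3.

At the order-1 pole -4/3 set g(τ) = (τ - (-4/3))*f(τ) = -7*τ**2/10 - 7*τ/34 - 1/2.
Simple pole: residue = g(a) at a = -4/3, which is -2249/1530.

The residue is -2249/1530.


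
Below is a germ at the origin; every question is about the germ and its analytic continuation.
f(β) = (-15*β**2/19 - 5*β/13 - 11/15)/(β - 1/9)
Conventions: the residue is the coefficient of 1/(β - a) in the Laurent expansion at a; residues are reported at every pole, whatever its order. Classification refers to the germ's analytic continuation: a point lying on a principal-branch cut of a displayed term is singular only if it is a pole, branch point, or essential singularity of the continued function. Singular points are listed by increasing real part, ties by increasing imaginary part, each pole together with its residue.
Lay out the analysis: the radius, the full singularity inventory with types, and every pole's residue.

Radius of convergence at 0: 1/9.
At 1/9: a pole of order 1; residue -26203/33345.

Denominator factor (β - 1/9): pole of order 1 at 1/9, modulus 1/9.
The radius of convergence is the smallest modulus among the singular points: 1/9.
At the order-1 pole 1/9 set g(β) = (β - (1/9))*f(β) = -15*β**2/19 - 5*β/13 - 11/15.
Simple pole: residue = g(a) at a = 1/9, which is -26203/33345.


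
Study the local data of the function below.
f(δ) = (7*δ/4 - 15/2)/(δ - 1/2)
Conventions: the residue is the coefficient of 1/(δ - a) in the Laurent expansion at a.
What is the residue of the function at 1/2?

At the order-1 pole 1/2 set g(δ) = (δ - (1/2))*f(δ) = 7*δ/4 - 15/2.
Simple pole: residue = g(a) at a = 1/2, which is -53/8.

The residue is -53/8.


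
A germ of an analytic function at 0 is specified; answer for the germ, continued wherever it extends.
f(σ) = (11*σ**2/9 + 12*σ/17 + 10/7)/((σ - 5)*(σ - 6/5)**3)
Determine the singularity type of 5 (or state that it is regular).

The point is a pole of order 1.

The denominator factor σ - 5 vanishes at 5 and appears to the power 1; the numerator there equals 38035/1071, nonzero, and no other factor vanishes.
Hence a pole whose order is the multiplicity, 1.


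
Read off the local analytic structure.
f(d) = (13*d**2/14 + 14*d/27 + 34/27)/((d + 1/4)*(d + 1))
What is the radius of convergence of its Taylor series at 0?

Denominator factor (d + 1): pole of order 1 at -1, modulus 1.
Denominator factor (d + 1/4): pole of order 1 at -1/4, modulus 1/4.
The radius of convergence is the smallest modulus among the singular points: 1/4.

The radius of convergence is 1/4.


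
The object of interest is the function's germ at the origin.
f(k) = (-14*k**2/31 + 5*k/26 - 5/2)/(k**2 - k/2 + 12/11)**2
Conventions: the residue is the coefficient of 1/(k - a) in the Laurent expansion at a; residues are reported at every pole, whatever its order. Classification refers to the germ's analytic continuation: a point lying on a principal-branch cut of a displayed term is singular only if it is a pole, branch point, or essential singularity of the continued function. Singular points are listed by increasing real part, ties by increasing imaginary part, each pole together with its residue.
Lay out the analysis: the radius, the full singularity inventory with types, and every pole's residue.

Radius of convergence at 0: (2/11)*sqrt(33).
At (1/4) - ((1/44)*sqrt(1991))*i: a pole of order 2; residue -((208854/13202683)*sqrt(1991))*i.
At (1/4) + ((1/44)*sqrt(1991))*i: a pole of order 2; residue ((208854/13202683)*sqrt(1991))*i.


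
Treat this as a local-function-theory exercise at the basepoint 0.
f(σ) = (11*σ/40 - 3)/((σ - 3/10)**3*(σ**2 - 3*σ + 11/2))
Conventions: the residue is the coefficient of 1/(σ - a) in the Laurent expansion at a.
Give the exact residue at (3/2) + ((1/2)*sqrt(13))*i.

The residue is (26325/206323418) - ((53517725/2682204434)*sqrt(13))*i.

The factor σ**2 - 3*σ + 11/2 splits as (σ - a)(σ - a') with a = (3/2) + ((1/2)*sqrt(13))*i, a' = (3/2) - ((1/2)*sqrt(13))*i. At the order-1 pole a set g(σ) = (σ - a)*f(σ) = [(11*σ/40 - 3)/(σ - 3/10)**3] / (σ - a').
Simple pole: residue = g(a) at a = (3/2) + ((1/2)*sqrt(13))*i, which is (26325/206323418) - ((53517725/2682204434)*sqrt(13))*i.


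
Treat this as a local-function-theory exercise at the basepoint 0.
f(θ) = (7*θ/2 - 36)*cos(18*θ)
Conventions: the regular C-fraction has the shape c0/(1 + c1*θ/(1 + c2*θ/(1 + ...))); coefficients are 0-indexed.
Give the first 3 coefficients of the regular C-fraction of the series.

Taylor coefficients (expand at 0): a_0 = -36, a_1 = 7/2, a_2 = 5832.
c0 = a_0 = -36. Peel one level at a time: if S = 1 + c*θ/S' with S'(0) = 1, then c is the θ-coefficient of S and S' = c*θ/(S - 1).
S_1 = c0/f = 1 + (7/72)*θ + (839857/5184)*θ^2 + ...; c1 = 7/72.
S_2 = c1*θ/(S_1 - 1) = 1 + (-839857/504)*θ + ...; c2 = -839857/504.

The regular C-fraction coefficients are [-36, 7/72, -839857/504].


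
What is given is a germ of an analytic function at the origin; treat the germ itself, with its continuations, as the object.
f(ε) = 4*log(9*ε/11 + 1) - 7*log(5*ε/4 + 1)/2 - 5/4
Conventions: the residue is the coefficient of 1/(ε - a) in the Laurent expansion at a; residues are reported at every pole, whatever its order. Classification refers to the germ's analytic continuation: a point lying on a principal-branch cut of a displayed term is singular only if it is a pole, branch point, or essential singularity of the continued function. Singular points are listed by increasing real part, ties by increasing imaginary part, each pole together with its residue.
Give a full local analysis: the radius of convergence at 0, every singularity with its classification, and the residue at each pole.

Branch term (-7/2)*log(1 - ε/(-4/5)): its argument vanishes at ε = -4/5, a logarithmic branch point, modulus 4/5.
Branch term (4)*log(1 - ε/(-11/9)): its argument vanishes at ε = -11/9, a logarithmic branch point, modulus 11/9.
The radius of convergence is the smallest modulus among the singular points: 4/5.
List the singular points by increasing real part (a conjugate pair: the negative imaginary part first).

Radius of convergence at 0: 4/5.
At -11/9: a logarithmic branch point.
At -4/5: a logarithmic branch point.


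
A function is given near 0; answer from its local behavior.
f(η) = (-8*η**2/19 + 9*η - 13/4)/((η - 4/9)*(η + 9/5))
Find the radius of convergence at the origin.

Denominator factor (η - 4/9): pole of order 1 at 4/9, modulus 4/9.
Denominator factor (η + 9/5): pole of order 1 at -9/5, modulus 9/5.
The radius of convergence is the smallest modulus among the singular points: 4/9.

The radius of convergence is 4/9.


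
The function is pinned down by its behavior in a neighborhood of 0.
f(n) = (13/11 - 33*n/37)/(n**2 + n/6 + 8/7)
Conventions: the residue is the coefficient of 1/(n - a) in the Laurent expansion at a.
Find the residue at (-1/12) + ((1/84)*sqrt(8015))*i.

The factor n**2 + n/6 + 8/7 splits as (n - a)(n - a') with a = (-1/12) + ((1/84)*sqrt(8015))*i, a' = (-1/12) - ((1/84)*sqrt(8015))*i. At the order-1 pole a set g(n) = (n - a)*f(n) = [13/11 - 33*n/37] / (n - a').
Simple pole: residue = g(a) at a = (-1/12) + ((1/84)*sqrt(8015))*i, which is (-33/74) - ((1227/186406)*sqrt(8015))*i.

The residue is (-33/74) - ((1227/186406)*sqrt(8015))*i.


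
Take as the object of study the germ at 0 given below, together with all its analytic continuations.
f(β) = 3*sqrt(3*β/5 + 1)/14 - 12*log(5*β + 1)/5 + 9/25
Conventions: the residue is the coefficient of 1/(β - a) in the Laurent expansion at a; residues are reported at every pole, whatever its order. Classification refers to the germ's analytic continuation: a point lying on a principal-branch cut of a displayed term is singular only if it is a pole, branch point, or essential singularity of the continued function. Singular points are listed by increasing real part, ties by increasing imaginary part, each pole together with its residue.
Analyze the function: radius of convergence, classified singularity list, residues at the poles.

Branch term (-12/5)*log(1 - β/(-1/5)): its argument vanishes at β = -1/5, a logarithmic branch point, modulus 1/5.
Branch term (3/14)*sqrt(1 - β/(-5/3)): its argument vanishes at β = -5/3, a square-root branch point, modulus 5/3.
The radius of convergence is the smallest modulus among the singular points: 1/5.
List the singular points by increasing real part (a conjugate pair: the negative imaginary part first).

Radius of convergence at 0: 1/5.
At -5/3: an algebraic (square-root) branch point.
At -1/5: a logarithmic branch point.


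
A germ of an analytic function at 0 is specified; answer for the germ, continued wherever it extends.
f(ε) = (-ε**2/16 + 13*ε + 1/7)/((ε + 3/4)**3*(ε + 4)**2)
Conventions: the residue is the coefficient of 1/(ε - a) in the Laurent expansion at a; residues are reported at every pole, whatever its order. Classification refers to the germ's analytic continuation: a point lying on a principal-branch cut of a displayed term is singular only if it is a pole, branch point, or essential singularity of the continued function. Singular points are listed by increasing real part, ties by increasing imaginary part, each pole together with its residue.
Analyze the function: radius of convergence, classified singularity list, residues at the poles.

Radius of convergence at 0: 3/4.
At -4: a pole of order 2; residue 205536/199927.
At -3/4: a pole of order 3; residue -205536/199927.

Denominator factor (ε + 3/4)^3: pole of order 3 at -3/4, modulus 3/4.
Denominator factor (ε + 4)^2: pole of order 2 at -4, modulus 4.
The radius of convergence is the smallest modulus among the singular points: 3/4.
At the order-2 pole -4 set g(ε) = (ε - (-4))^2*f(ε) = (-ε**2/16 + 13*ε + 1/7)/(ε + 3/4)**3.
Order-2 pole: residue = g'(a); g'(-4) = 205536/199927, so the residue is 205536/199927.
At the order-3 pole -3/4 set g(ε) = (ε - (-3/4))^3*f(ε) = (-ε**2/16 + 13*ε + 1/7)/(ε + 4)**2.
Order-3 pole: residue = g''(a)/2; g''(-3/4) = -411072/199927, so the residue is -205536/199927.
List the singular points by increasing real part (a conjugate pair: the negative imaginary part first).


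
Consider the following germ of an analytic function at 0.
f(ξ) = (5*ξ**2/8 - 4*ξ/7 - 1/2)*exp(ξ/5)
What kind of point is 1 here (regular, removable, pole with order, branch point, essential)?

There is no denominator, hence no pole anywhere.
The factor exp(ξ/5) is entire.
So the germ continues analytically to 1.

The point is a regular point.


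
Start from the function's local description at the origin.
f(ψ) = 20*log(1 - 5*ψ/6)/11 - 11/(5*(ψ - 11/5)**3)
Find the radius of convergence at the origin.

Denominator factor (ψ - 11/5)^3: pole of order 3 at 11/5, modulus 11/5.
Branch term (20/11)*log(1 - ψ/(6/5)): its argument vanishes at ψ = 6/5, a logarithmic branch point, modulus 6/5.
The radius of convergence is the smallest modulus among the singular points: 6/5.

The radius of convergence is 6/5.


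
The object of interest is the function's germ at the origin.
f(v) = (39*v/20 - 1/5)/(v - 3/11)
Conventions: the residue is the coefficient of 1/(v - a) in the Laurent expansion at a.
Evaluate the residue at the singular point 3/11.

At the order-1 pole 3/11 set g(v) = (v - (3/11))*f(v) = 39*v/20 - 1/5.
Simple pole: residue = g(a) at a = 3/11, which is 73/220.

The residue is 73/220.


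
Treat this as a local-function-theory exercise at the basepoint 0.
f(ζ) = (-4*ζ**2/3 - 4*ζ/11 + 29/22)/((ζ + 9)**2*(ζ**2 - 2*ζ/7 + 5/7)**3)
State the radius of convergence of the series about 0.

Denominator factor (ζ + 9)^2: pole of order 2 at -9, modulus 9.
Denominator factor (ζ**2 - 2*ζ/7 + 5/7)^3: discriminant -136/49, complex-conjugate roots (1/7) + ((1/7)*sqrt(34))*i and (1/7) - ((1/7)*sqrt(34))*i; poles of order 3, moduli (1/7)*sqrt(35) and (1/7)*sqrt(35).
The radius of convergence is the smallest modulus among the singular points: (1/7)*sqrt(35).

The radius of convergence is (1/7)*sqrt(35).


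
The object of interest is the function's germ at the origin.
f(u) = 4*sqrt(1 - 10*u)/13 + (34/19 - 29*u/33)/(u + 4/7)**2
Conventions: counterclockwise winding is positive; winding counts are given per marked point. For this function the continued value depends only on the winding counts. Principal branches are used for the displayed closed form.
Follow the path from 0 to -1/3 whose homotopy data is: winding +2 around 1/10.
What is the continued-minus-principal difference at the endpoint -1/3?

The rational part is single-valued and drops out of the difference; each branch term changes only by its own monodromy.
(4/13)*sqrt(1 - u/(1/10)): winding +2 is even, the square root returns to the same sheet, contribution 0.
Summing the contributions at u = -1/3 gives 0.

Continued minus principal equals 0.


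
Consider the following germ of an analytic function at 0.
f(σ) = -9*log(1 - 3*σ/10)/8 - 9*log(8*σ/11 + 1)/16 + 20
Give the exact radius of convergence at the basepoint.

The radius of convergence is 11/8.

Branch term (-9/8)*log(1 - σ/(10/3)): its argument vanishes at σ = 10/3, a logarithmic branch point, modulus 10/3.
Branch term (-9/16)*log(1 - σ/(-11/8)): its argument vanishes at σ = -11/8, a logarithmic branch point, modulus 11/8.
The radius of convergence is the smallest modulus among the singular points: 11/8.


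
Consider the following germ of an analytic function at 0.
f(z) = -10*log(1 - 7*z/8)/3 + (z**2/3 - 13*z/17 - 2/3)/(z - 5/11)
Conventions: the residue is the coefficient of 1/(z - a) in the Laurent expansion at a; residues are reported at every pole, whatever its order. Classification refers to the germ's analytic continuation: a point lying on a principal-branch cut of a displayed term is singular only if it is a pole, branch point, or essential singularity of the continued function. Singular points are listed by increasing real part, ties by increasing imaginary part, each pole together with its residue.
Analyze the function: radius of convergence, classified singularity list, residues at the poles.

Radius of convergence at 0: 5/11.
At 5/11: a pole of order 1; residue -5834/6171.
At 8/7: a logarithmic branch point.

Denominator factor (z - 5/11): pole of order 1 at 5/11, modulus 5/11.
Branch term (-10/3)*log(1 - z/(8/7)): its argument vanishes at z = 8/7, a logarithmic branch point, modulus 8/7.
The radius of convergence is the smallest modulus among the singular points: 5/11.
The branch term is analytic at 5/11 and contributes nothing to the residue; only the rational part matters.
At the order-1 pole 5/11 set g(z) = (z - (5/11))*(rational part) = z**2/3 - 13*z/17 - 2/3.
Simple pole: residue = g(a) at a = 5/11, which is -5834/6171.
List the singular points by increasing real part (a conjugate pair: the negative imaginary part first).


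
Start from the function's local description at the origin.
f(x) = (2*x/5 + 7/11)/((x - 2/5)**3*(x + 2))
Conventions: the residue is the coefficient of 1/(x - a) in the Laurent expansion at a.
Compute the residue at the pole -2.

At the order-1 pole -2 set g(x) = (x - (-2))*f(x) = (2*x/5 + 7/11)/(x - 2/5)**3.
Simple pole: residue = g(a) at a = -2, which is 25/2112.

The residue is 25/2112.


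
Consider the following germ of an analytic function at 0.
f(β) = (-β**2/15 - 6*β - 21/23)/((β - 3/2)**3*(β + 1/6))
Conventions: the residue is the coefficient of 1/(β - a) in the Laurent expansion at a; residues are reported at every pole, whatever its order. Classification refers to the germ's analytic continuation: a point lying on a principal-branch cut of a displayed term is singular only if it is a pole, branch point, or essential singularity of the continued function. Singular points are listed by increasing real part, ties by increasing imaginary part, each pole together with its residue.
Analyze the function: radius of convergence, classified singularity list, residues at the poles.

Radius of convergence at 0: 1/6.
At -1/6: a pole of order 1; residue -1057/57500.
At 3/2: a pole of order 3; residue 1057/57500.

Denominator factor (β - 3/2)^3: pole of order 3 at 3/2, modulus 3/2.
Denominator factor (β + 1/6): pole of order 1 at -1/6, modulus 1/6.
The radius of convergence is the smallest modulus among the singular points: 1/6.
At the order-1 pole -1/6 set g(β) = (β - (-1/6))*f(β) = (-β**2/15 - 6*β - 21/23)/(β - 3/2)**3.
Simple pole: residue = g(a) at a = -1/6, which is -1057/57500.
At the order-3 pole 3/2 set g(β) = (β - (3/2))^3*f(β) = (-β**2/15 - 6*β - 21/23)/(β + 1/6).
Order-3 pole: residue = g''(a)/2; g''(3/2) = 1057/28750, so the residue is 1057/57500.
List the singular points by increasing real part (a conjugate pair: the negative imaginary part first).


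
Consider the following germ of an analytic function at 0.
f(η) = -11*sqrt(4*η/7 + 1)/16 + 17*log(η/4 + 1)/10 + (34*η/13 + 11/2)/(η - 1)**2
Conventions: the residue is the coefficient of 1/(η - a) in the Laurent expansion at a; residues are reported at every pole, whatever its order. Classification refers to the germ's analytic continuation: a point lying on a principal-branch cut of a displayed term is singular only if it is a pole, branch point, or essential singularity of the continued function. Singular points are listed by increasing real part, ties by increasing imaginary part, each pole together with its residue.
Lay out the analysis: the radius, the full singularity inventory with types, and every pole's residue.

Radius of convergence at 0: 1.
At -4: a logarithmic branch point.
At -7/4: an algebraic (square-root) branch point.
At 1: a pole of order 2; residue 34/13.

Denominator factor (η - 1)^2: pole of order 2 at 1, modulus 1.
Branch term (17/10)*log(1 - η/(-4)): its argument vanishes at η = -4, a logarithmic branch point, modulus 4.
Branch term (-11/16)*sqrt(1 - η/(-7/4)): its argument vanishes at η = -7/4, a square-root branch point, modulus 7/4.
The radius of convergence is the smallest modulus among the singular points: 1.
The branch terms are analytic at 1 and contribute nothing to the residue; only the rational part matters.
At the order-2 pole 1 set g(η) = (η - (1))^2*(rational part) = 34*η/13 + 11/2.
Order-2 pole: residue = g'(a); g'(1) = 34/13, so the residue is 34/13.
List the singular points by increasing real part (a conjugate pair: the negative imaginary part first).


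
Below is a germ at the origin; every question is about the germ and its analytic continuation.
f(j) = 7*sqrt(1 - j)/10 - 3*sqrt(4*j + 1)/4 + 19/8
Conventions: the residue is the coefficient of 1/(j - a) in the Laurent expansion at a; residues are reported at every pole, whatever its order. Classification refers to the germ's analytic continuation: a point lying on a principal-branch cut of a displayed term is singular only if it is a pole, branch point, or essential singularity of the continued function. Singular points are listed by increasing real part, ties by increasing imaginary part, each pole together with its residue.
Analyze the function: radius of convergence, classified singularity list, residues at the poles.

Branch term (7/10)*sqrt(1 - j/(1)): its argument vanishes at j = 1, a square-root branch point, modulus 1.
Branch term (-3/4)*sqrt(1 - j/(-1/4)): its argument vanishes at j = -1/4, a square-root branch point, modulus 1/4.
The radius of convergence is the smallest modulus among the singular points: 1/4.
List the singular points by increasing real part (a conjugate pair: the negative imaginary part first).

Radius of convergence at 0: 1/4.
At -1/4: an algebraic (square-root) branch point.
At 1: an algebraic (square-root) branch point.


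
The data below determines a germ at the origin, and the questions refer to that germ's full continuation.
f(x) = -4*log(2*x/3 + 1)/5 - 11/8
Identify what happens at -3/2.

The point is a logarithmic branch point.

The term (-4/5)*log(1 - x/(-3/2)) has argument 1 - -3/2/(-3/2) = 0 at -3/2: a logarithmic (infinitely-sheeted) branch point; the remaining terms are analytic or single-valued there.


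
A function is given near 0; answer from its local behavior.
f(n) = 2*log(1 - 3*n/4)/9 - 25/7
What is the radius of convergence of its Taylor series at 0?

Branch term (2/9)*log(1 - n/(4/3)): its argument vanishes at n = 4/3, a logarithmic branch point, modulus 4/3.
The radius of convergence is the smallest modulus among the singular points: 4/3.

The radius of convergence is 4/3.


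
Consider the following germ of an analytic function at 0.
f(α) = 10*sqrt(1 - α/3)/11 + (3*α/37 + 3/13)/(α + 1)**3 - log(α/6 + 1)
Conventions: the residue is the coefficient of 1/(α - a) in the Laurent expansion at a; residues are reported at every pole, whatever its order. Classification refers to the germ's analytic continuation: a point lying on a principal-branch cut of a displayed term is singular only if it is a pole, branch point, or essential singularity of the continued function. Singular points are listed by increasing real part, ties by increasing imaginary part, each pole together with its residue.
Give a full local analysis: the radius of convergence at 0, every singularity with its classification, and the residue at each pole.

Denominator factor (α + 1)^3: pole of order 3 at -1, modulus 1.
Branch term (10/11)*sqrt(1 - α/(3)): its argument vanishes at α = 3, a square-root branch point, modulus 3.
Branch term (-1)*log(1 - α/(-6)): its argument vanishes at α = -6, a logarithmic branch point, modulus 6.
The radius of convergence is the smallest modulus among the singular points: 1.
The branch terms are analytic at -1 and contribute nothing to the residue; only the rational part matters.
At the order-3 pole -1 set g(α) = (α - (-1))^3*(rational part) = 3*α/37 + 3/13.
Order-3 pole: residue = g''(a)/2; g''(-1) = 0, so the residue is 0.
List the singular points by increasing real part (a conjugate pair: the negative imaginary part first).

Radius of convergence at 0: 1.
At -6: a logarithmic branch point.
At -1: a pole of order 3; residue 0.
At 3: an algebraic (square-root) branch point.


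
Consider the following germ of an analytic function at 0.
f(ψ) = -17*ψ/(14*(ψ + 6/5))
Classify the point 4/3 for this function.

The point is a regular point.

Denominator factors: ψ + 6/5 = 38/15 at ψ = 4/3 — none vanishes.
So the germ continues analytically to 4/3.


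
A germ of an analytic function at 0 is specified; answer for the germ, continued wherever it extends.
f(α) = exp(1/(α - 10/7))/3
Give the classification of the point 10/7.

The exponent 1/(α - (10/7)) has a pole at 10/7, so exp(1/(α - (10/7))) takes every nonzero value near it: an essential singularity (not a pole of any order).

The point is an essential singularity.


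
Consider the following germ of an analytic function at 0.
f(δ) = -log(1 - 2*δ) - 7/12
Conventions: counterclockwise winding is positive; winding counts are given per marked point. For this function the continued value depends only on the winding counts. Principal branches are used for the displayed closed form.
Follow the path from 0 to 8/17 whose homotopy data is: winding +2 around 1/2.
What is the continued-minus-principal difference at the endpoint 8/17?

Continued minus principal equals -(4)*pi*i.

The rational part is single-valued and drops out of the difference; each branch term changes only by its own monodromy.
(-1)*log(1 - δ/(1/2)): each positive loop around 1/2 adds 2*pi*i to the log, so winding +2 contributes (-1)*(2)*2*pi*i = -(4)*pi*i.
Summing the contributions at δ = 8/17 gives -(4)*pi*i.


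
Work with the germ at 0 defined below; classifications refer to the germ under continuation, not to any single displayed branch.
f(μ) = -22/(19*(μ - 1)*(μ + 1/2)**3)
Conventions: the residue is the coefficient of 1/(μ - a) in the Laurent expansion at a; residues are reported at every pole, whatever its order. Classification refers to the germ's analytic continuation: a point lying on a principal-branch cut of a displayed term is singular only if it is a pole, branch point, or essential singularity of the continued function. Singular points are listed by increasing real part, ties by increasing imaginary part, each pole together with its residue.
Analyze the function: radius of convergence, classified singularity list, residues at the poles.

Denominator factor (μ + 1/2)^3: pole of order 3 at -1/2, modulus 1/2.
Denominator factor (μ - 1): pole of order 1 at 1, modulus 1.
The radius of convergence is the smallest modulus among the singular points: 1/2.
At the order-3 pole -1/2 set g(μ) = (μ - (-1/2))^3*f(μ) = -22/(19*(μ - 1)).
Order-3 pole: residue = g''(a)/2; g''(-1/2) = 352/513, so the residue is 176/513.
At the order-1 pole 1 set g(μ) = (μ - (1))*f(μ) = -22/(19*(μ + 1/2)**3).
Simple pole: residue = g(a) at a = 1, which is -176/513.
List the singular points by increasing real part (a conjugate pair: the negative imaginary part first).

Radius of convergence at 0: 1/2.
At -1/2: a pole of order 3; residue 176/513.
At 1: a pole of order 1; residue -176/513.


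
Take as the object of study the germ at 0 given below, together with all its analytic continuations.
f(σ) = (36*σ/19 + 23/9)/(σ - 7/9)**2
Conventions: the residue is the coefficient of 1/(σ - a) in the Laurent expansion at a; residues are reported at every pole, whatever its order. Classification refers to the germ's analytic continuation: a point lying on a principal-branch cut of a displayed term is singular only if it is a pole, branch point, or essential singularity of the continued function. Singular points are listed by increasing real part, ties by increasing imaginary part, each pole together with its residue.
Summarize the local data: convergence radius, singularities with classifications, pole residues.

Radius of convergence at 0: 7/9.
At 7/9: a pole of order 2; residue 36/19.

Denominator factor (σ - 7/9)^2: pole of order 2 at 7/9, modulus 7/9.
The radius of convergence is the smallest modulus among the singular points: 7/9.
At the order-2 pole 7/9 set g(σ) = (σ - (7/9))^2*f(σ) = 36*σ/19 + 23/9.
Order-2 pole: residue = g'(a); g'(7/9) = 36/19, so the residue is 36/19.


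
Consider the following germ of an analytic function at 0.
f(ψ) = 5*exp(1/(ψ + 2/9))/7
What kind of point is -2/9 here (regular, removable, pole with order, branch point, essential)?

The point is an essential singularity.

The exponent 1/(ψ - (-2/9)) has a pole at -2/9, so exp(1/(ψ - (-2/9))) takes every nonzero value near it: an essential singularity (not a pole of any order).


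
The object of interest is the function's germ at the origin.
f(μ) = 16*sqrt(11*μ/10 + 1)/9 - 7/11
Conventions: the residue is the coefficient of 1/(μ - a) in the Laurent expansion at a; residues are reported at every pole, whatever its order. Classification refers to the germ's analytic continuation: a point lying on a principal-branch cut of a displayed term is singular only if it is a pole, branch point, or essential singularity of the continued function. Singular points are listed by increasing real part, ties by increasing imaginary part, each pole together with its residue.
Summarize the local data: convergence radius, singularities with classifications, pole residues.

Radius of convergence at 0: 10/11.
At -10/11: an algebraic (square-root) branch point.

Branch term (16/9)*sqrt(1 - μ/(-10/11)): its argument vanishes at μ = -10/11, a square-root branch point, modulus 10/11.
The radius of convergence is the smallest modulus among the singular points: 10/11.


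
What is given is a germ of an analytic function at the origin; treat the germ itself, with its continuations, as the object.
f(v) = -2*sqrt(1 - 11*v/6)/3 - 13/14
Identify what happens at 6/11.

The point is an algebraic (square-root) branch point.

The term (-2/3)*sqrt(1 - v/(6/11)) has argument 1 - 6/11/(6/11) = 0 at 6/11: a square-root (algebraic, two-sheeted) branch point; the remaining terms are analytic or single-valued there.


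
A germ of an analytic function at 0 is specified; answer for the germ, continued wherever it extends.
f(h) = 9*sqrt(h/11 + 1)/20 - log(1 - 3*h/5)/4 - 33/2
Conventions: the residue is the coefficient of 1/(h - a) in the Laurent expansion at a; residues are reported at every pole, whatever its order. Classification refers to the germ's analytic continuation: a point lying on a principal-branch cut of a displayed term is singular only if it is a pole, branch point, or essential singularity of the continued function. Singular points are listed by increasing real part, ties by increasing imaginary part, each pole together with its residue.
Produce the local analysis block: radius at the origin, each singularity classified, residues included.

Radius of convergence at 0: 5/3.
At -11: an algebraic (square-root) branch point.
At 5/3: a logarithmic branch point.

Branch term (9/20)*sqrt(1 - h/(-11)): its argument vanishes at h = -11, a square-root branch point, modulus 11.
Branch term (-1/4)*log(1 - h/(5/3)): its argument vanishes at h = 5/3, a logarithmic branch point, modulus 5/3.
The radius of convergence is the smallest modulus among the singular points: 5/3.
List the singular points by increasing real part (a conjugate pair: the negative imaginary part first).


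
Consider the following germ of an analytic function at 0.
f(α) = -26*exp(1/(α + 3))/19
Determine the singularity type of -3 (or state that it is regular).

The point is an essential singularity.

The exponent 1/(α - (-3)) has a pole at -3, so exp(1/(α - (-3))) takes every nonzero value near it: an essential singularity (not a pole of any order).


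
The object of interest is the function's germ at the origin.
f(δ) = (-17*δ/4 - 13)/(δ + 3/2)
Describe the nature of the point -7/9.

The point is a regular point.

Denominator factors: δ + 3/2 = 13/18 at δ = -7/9 — none vanishes.
So the germ continues analytically to -7/9.


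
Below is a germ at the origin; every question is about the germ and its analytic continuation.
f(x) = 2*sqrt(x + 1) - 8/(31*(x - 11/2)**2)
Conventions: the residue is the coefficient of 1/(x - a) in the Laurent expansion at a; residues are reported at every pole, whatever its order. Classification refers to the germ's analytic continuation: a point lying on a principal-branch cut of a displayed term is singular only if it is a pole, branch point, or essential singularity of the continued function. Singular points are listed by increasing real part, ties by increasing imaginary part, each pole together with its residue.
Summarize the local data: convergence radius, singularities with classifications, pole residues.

Denominator factor (x - 11/2)^2: pole of order 2 at 11/2, modulus 11/2.
Branch term (2)*sqrt(1 - x/(-1)): its argument vanishes at x = -1, a square-root branch point, modulus 1.
The radius of convergence is the smallest modulus among the singular points: 1.
The branch term is analytic at 11/2 and contributes nothing to the residue; only the rational part matters.
At the order-2 pole 11/2 set g(x) = (x - (11/2))^2*(rational part) = -8/31.
Order-2 pole: residue = g'(a); g'(11/2) = 0, so the residue is 0.
List the singular points by increasing real part (a conjugate pair: the negative imaginary part first).

Radius of convergence at 0: 1.
At -1: an algebraic (square-root) branch point.
At 11/2: a pole of order 2; residue 0.
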